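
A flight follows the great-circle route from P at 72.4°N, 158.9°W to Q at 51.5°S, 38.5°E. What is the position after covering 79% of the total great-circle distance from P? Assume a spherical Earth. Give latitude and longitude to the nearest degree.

≈ 19°S, 46°E

Write both endpoints as unit vectors p₁, p₂ with components (cos φ cos λ, cos φ sin λ, sin φ).
The central angle between the endpoints is δ = arccos(p₁·p₂) ≈ 2.753 rad (157.8°).
Interpolate at f = 0.79 with slerp weights a = sin((1−f)δ)/sin δ ≈ 1.444, b = sin(fδ)/sin δ ≈ 2.174.
p = a·p₁ + b·p₂ ≈ (0.652, 0.685, -0.325); φ = arcsin(p_z) ≈ -18.97°, λ = atan2(p_y, p_x) ≈ 46.43°.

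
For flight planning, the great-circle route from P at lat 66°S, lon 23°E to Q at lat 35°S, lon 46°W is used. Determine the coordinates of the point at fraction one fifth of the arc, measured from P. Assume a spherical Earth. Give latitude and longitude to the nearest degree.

≈ lat 64°S, lon 0°E

Convert each endpoint to a unit vector on the sphere (x = cos φ cos λ, y = cos φ sin λ, z = sin φ).
The central angle between the endpoints is δ = arccos(p₁·p₂) ≈ 0.872 rad (50.0°).
Interpolate at f = 1/5 with slerp weights a = sin((1−f)δ)/sin δ ≈ 0.839, b = sin(fδ)/sin δ ≈ 0.227.
p = a·p₁ + b·p₂ ≈ (0.443, -0.000, -0.896); φ = arcsin(p_z) ≈ -63.70°, λ = atan2(p_y, p_x) ≈ -0.03°.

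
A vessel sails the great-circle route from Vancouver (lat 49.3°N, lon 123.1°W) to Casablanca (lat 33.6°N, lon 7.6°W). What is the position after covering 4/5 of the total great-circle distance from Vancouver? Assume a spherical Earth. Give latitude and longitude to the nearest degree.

≈ lat 46°N, lon 21°W

From cos δ = sin φ₁ sin φ₂ + cos φ₁ cos φ₂ cos Δλ, the central angle is δ ≈ 1.384 rad (79.3°).
Interpolate at f = 4/5 with slerp weights a = sin((1−f)δ)/sin δ ≈ 0.278, b = sin(fδ)/sin δ ≈ 0.910.
p = a·p₁ + b·p₂ ≈ (0.652, -0.252, 0.715); φ = arcsin(p_z) ≈ 45.61°, λ = atan2(p_y, p_x) ≈ -21.13°.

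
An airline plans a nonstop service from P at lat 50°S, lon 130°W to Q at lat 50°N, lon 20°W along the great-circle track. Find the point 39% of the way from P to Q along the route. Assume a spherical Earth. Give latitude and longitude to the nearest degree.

From cos δ = sin φ₁ sin φ₂ + cos φ₁ cos φ₂ cos Δλ, the central angle is δ ≈ 2.386 rad (136.7°).
Interpolate at f = 0.39 with slerp weights a = sin((1−f)δ)/sin δ ≈ 1.449, b = sin(fδ)/sin δ ≈ 1.170.
p = a·p₁ + b·p₂ ≈ (0.108, -0.971, -0.214); φ = arcsin(p_z) ≈ -12.35°, λ = atan2(p_y, p_x) ≈ -83.65°.

≈ lat 12°S, lon 84°W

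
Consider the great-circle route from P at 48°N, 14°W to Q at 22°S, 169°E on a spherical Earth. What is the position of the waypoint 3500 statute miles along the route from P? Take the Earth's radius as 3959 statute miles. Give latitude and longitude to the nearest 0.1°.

≈ 80.2°N, 163.9°W

Write both endpoints as unit vectors p₁, p₂ with components (cos φ cos λ, cos φ sin λ, sin φ).
The central angle between the endpoints is δ = arccos(p₁·p₂) ≈ 2.686 rad (153.9°). The total great-circle distance is δ·R ≈ 2.686 × 3959 ≈ 10633 mi, so the target fraction is f = 3500/10633 ≈ 0.329.
Interpolate at f ≈ 0.329 with slerp weights a = sin((1−f)δ)/sin δ ≈ 2.212, b = sin(fδ)/sin δ ≈ 1.757.
p = a·p₁ + b·p₂ ≈ (-0.163, -0.047, 0.985); φ = arcsin(p_z) ≈ 80.22°, λ = atan2(p_y, p_x) ≈ -163.88°.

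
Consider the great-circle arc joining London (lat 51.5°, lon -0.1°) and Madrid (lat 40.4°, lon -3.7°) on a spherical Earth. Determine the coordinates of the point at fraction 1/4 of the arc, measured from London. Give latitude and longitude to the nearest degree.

From cos δ = sin φ₁ sin φ₂ + cos φ₁ cos φ₂ cos Δλ, the central angle is δ ≈ 0.199 rad (11.4°).
Interpolate at f = 1/4 with slerp weights a = sin((1−f)δ)/sin δ ≈ 0.752, b = sin(fδ)/sin δ ≈ 0.252.
p = a·p₁ + b·p₂ ≈ (0.659, -0.013, 0.752); φ = arcsin(p_z) ≈ 48.74°, λ = atan2(p_y, p_x) ≈ -1.15°.

≈ lat 49°, lon -1°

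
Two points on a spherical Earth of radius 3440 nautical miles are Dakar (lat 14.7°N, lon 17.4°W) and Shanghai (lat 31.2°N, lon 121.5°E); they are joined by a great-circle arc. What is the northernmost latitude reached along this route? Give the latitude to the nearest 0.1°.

The great circle lies in the plane with unit normal n̂ = (p₁ × p₂)/|p₁ × p₂|.
Here n̂_z ≈ +0.625; the vertex latitude is φ_max = arccos|n̂_z| ≈ 51.3°.
Check via Clairaut: cos φ_max = |cos φ₁| · sin C = cos(14.7°)·sin(40.2°) ≈ 0.625, again giving ≈ 51.3°.

≈ 51.3°N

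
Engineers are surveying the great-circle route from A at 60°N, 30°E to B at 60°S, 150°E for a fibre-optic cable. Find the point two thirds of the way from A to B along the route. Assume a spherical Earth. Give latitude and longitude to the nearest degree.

≈ 22°S, 102°E

Write both endpoints as unit vectors p₁, p₂ with components (cos φ cos λ, cos φ sin λ, sin φ).
The central angle between the endpoints is δ = arccos(p₁·p₂) ≈ 2.636 rad (151.0°).
Interpolate at f = 2/3 with slerp weights a = sin((1−f)δ)/sin δ ≈ 1.590, b = sin(fδ)/sin δ ≈ 2.030.
p = a·p₁ + b·p₂ ≈ (-0.190, 0.905, -0.380); φ = arcsin(p_z) ≈ -22.36°, λ = atan2(p_y, p_x) ≈ 101.87°.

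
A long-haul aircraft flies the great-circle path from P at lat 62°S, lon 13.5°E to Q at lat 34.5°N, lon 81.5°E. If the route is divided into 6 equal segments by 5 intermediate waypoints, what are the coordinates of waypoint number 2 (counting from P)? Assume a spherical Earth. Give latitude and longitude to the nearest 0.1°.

The haversine formula gives a central angle δ ≈ 1.934 rad (110.8°) between the endpoints.
Interpolate at f = 2/6 with slerp weights a = sin((1−f)δ)/sin δ ≈ 1.028, b = sin(fδ)/sin δ ≈ 0.643.
p = a·p₁ + b·p₂ ≈ (0.547, 0.637, -0.543); φ = arcsin(p_z) ≈ -32.91°, λ = atan2(p_y, p_x) ≈ 49.31°.

≈ lat 32.9°S, lon 49.3°E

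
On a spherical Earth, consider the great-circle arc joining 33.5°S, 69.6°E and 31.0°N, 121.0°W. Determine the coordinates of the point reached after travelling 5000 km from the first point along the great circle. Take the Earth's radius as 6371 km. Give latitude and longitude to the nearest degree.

Write both endpoints as unit vectors p₁, p₂ with components (cos φ cos λ, cos φ sin λ, sin φ).
The central angle between the endpoints is δ = arccos(p₁·p₂) ≈ 2.979 rad (170.7°). The total great-circle distance is δ·R ≈ 2.979 × 6371 ≈ 18981 km, so the target fraction is f = 5000/18981 ≈ 0.263.
Interpolate at f ≈ 0.263 with slerp weights a = sin((1−f)δ)/sin δ ≈ 5.022, b = sin(fδ)/sin δ ≈ 4.372.
p = a·p₁ + b·p₂ ≈ (-0.470, 0.713, -0.520); φ = arcsin(p_z) ≈ -31.34°, λ = atan2(p_y, p_x) ≈ 123.42°.

≈ 31°S, 123°E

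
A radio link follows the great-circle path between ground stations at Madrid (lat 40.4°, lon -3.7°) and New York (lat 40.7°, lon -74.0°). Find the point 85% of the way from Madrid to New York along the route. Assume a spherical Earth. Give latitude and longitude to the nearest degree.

≈ lat 44°, lon -64°

Write both endpoints as unit vectors p₁, p₂ with components (cos φ cos λ, cos φ sin λ, sin φ).
The central angle between the endpoints is δ = arccos(p₁·p₂) ≈ 0.906 rad (51.9°).
Interpolate at f = 0.85 with slerp weights a = sin((1−f)δ)/sin δ ≈ 0.172, b = sin(fδ)/sin δ ≈ 0.885.
p = a·p₁ + b·p₂ ≈ (0.316, -0.653, 0.688); φ = arcsin(p_z) ≈ 43.50°, λ = atan2(p_y, p_x) ≈ -64.21°.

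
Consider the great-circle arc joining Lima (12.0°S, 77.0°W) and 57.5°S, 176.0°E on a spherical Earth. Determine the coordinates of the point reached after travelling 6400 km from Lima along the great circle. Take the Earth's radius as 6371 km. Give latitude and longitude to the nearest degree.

≈ 55°S, 126°W

Convert each endpoint to a unit vector on the sphere (x = cos φ cos λ, y = cos φ sin λ, z = sin φ).
The central angle between the endpoints is δ = arccos(p₁·p₂) ≈ 1.549 rad (88.8°). The total great-circle distance is δ·R ≈ 1.549 × 6371 ≈ 9869 km, so the target fraction is f = 6400/9869 ≈ 0.648.
Interpolate at f ≈ 0.648 with slerp weights a = sin((1−f)δ)/sin δ ≈ 0.518, b = sin(fδ)/sin δ ≈ 0.844.
p = a·p₁ + b·p₂ ≈ (-0.338, -0.462, -0.820); φ = arcsin(p_z) ≈ -55.05°, λ = atan2(p_y, p_x) ≈ -126.21°.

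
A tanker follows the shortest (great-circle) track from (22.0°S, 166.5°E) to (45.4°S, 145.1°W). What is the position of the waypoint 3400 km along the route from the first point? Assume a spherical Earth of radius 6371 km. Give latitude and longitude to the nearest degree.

≈ (40°S, 164°W)

Write both endpoints as unit vectors p₁, p₂ with components (cos φ cos λ, cos φ sin λ, sin φ).
The central angle between the endpoints is δ = arccos(p₁·p₂) ≈ 0.797 rad (45.7°). The total great-circle distance is δ·R ≈ 0.797 × 6371 ≈ 5077 km, so the target fraction is f = 3400/5077 ≈ 0.670.
Interpolate at f ≈ 0.670 with slerp weights a = sin((1−f)δ)/sin δ ≈ 0.364, b = sin(fδ)/sin δ ≈ 0.711.
p = a·p₁ + b·p₂ ≈ (-0.738, -0.207, -0.643); φ = arcsin(p_z) ≈ -40.00°, λ = atan2(p_y, p_x) ≈ -164.32°.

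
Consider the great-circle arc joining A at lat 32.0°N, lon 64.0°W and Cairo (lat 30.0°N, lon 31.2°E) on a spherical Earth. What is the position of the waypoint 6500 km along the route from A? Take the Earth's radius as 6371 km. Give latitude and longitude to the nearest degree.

≈ lat 38°N, lon 9°E

From cos δ = sin φ₁ sin φ₂ + cos φ₁ cos φ₂ cos Δλ, the central angle is δ ≈ 1.371 rad (78.6°). The total great-circle distance is δ·R ≈ 1.371 × 6371 ≈ 8735 km, so the target fraction is f = 6500/8735 ≈ 0.744.
Interpolate at f ≈ 0.744 with slerp weights a = sin((1−f)δ)/sin δ ≈ 0.351, b = sin(fδ)/sin δ ≈ 0.870.
p = a·p₁ + b·p₂ ≈ (0.774, 0.123, 0.621); φ = arcsin(p_z) ≈ 38.36°, λ = atan2(p_y, p_x) ≈ 9.01°.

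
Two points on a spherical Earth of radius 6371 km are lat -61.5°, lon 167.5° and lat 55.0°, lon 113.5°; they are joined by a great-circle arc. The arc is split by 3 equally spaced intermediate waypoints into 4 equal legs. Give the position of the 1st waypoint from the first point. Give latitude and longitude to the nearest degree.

≈ lat -33°, lon 147°

From cos δ = sin φ₁ sin φ₂ + cos φ₁ cos φ₂ cos Δλ, the central angle is δ ≈ 2.164 rad (124.0°).
Interpolate at f = 1/4 with slerp weights a = sin((1−f)δ)/sin δ ≈ 1.204, b = sin(fδ)/sin δ ≈ 0.621.
p = a·p₁ + b·p₂ ≈ (-0.703, 0.451, -0.550); φ = arcsin(p_z) ≈ -33.34°, λ = atan2(p_y, p_x) ≈ 147.32°.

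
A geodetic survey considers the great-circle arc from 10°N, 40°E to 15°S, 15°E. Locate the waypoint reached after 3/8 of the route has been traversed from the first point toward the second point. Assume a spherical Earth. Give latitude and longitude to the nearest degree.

≈ 1°N, 31°E

Convert each endpoint to a unit vector on the sphere (x = cos φ cos λ, y = cos φ sin λ, z = sin φ).
The central angle between the endpoints is δ = arccos(p₁·p₂) ≈ 0.614 rad (35.2°).
Interpolate at f = 3/8 with slerp weights a = sin((1−f)δ)/sin δ ≈ 0.650, b = sin(fδ)/sin δ ≈ 0.396.
p = a·p₁ + b·p₂ ≈ (0.860, 0.510, 0.010); φ = arcsin(p_z) ≈ 0.59°, λ = atan2(p_y, p_x) ≈ 30.69°.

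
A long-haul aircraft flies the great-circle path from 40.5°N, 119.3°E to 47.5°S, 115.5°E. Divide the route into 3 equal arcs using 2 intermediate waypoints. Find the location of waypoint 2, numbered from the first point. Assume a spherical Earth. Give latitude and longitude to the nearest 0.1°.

≈ 18.2°S, 117.0°E

Convert each endpoint to a unit vector on the sphere (x = cos φ cos λ, y = cos φ sin λ, z = sin φ).
The central angle between the endpoints is δ = arccos(p₁·p₂) ≈ 1.537 rad (88.1°).
Interpolate at f = 2/3 with slerp weights a = sin((1−f)δ)/sin δ ≈ 0.490, b = sin(fδ)/sin δ ≈ 0.855.
p = a·p₁ + b·p₂ ≈ (-0.431, 0.847, -0.312); φ = arcsin(p_z) ≈ -18.17°, λ = atan2(p_y, p_x) ≈ 116.99°.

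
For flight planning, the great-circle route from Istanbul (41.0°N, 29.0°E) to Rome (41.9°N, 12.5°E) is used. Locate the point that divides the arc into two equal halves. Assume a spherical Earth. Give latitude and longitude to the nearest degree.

≈ (42°N, 21°E)

The haversine formula gives a central angle δ ≈ 0.216 rad (12.4°) between the endpoints.
Interpolate at f = 1/2 with slerp weights a = sin((1−f)δ)/sin δ ≈ 0.503, b = sin(fδ)/sin δ ≈ 0.503.
p = a·p₁ + b·p₂ ≈ (0.697, 0.265, 0.666); φ = arcsin(p_z) ≈ 41.75°, λ = atan2(p_y, p_x) ≈ 20.81°.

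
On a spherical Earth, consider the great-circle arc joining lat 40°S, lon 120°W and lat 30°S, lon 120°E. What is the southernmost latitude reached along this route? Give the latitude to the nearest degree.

≈ 55°S

The great circle lies in the plane with unit normal n̂ = (p₁ × p₂)/|p₁ × p₂|.
Here n̂_z ≈ -0.575; the vertex latitude is φ_max = arccos|n̂_z| ≈ 54.9°.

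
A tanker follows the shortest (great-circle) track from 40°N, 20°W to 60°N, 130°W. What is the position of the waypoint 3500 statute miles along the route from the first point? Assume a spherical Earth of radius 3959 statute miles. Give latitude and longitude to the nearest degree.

≈ 66°N, 101°W

Convert each endpoint to a unit vector on the sphere (x = cos φ cos λ, y = cos φ sin λ, z = sin φ).
The central angle between the endpoints is δ = arccos(p₁·p₂) ≈ 1.131 rad (64.8°). The total great-circle distance is δ·R ≈ 1.131 × 3959 ≈ 4478 mi, so the target fraction is f = 3500/4478 ≈ 0.782.
Interpolate at f ≈ 0.782 with slerp weights a = sin((1−f)δ)/sin δ ≈ 0.270, b = sin(fδ)/sin δ ≈ 0.855.
p = a·p₁ + b·p₂ ≈ (-0.080, -0.398, 0.914); φ = arcsin(p_z) ≈ 66.04°, λ = atan2(p_y, p_x) ≈ -101.38°.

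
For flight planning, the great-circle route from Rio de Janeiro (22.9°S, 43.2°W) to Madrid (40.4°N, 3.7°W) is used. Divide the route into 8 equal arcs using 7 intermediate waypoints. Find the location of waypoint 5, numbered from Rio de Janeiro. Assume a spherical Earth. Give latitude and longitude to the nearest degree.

Write both endpoints as unit vectors p₁, p₂ with components (cos φ cos λ, cos φ sin λ, sin φ).
The central angle between the endpoints is δ = arccos(p₁·p₂) ≈ 1.277 rad (73.2°).
Interpolate at f = 5/8 with slerp weights a = sin((1−f)δ)/sin δ ≈ 0.482, b = sin(fδ)/sin δ ≈ 0.748.
p = a·p₁ + b·p₂ ≈ (0.892, -0.340, 0.298); φ = arcsin(p_z) ≈ 17.31°, λ = atan2(p_y, p_x) ≈ -20.89°.

≈ 17°N, 21°W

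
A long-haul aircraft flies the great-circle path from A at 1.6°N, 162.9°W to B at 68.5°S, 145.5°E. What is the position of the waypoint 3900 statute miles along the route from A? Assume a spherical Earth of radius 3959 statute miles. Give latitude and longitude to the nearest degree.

≈ 51°S, 174°E

Write both endpoints as unit vectors p₁, p₂ with components (cos φ cos λ, cos φ sin λ, sin φ).
The central angle between the endpoints is δ = arccos(p₁·p₂) ≈ 1.368 rad (78.4°). The total great-circle distance is δ·R ≈ 1.368 × 3959 ≈ 5415 mi, so the target fraction is f = 3900/5415 ≈ 0.720.
Interpolate at f ≈ 0.720 with slerp weights a = sin((1−f)δ)/sin δ ≈ 0.381, b = sin(fδ)/sin δ ≈ 0.851.
p = a·p₁ + b·p₂ ≈ (-0.621, 0.065, -0.781); φ = arcsin(p_z) ≈ -51.35°, λ = atan2(p_y, p_x) ≈ 174.07°.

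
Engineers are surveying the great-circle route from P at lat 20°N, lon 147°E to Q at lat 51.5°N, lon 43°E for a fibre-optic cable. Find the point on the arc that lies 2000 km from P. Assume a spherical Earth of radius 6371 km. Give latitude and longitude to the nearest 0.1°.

≈ lat 33.7°N, lon 133.9°E

Convert each endpoint to a unit vector on the sphere (x = cos φ cos λ, y = cos φ sin λ, z = sin φ).
The central angle between the endpoints is δ = arccos(p₁·p₂) ≈ 1.444 rad (82.8°). The total great-circle distance is δ·R ≈ 1.444 × 6371 ≈ 9202 km, so the target fraction is f = 2000/9202 ≈ 0.217.
Interpolate at f ≈ 0.217 with slerp weights a = sin((1−f)δ)/sin δ ≈ 0.912, b = sin(fδ)/sin δ ≈ 0.311.
p = a·p₁ + b·p₂ ≈ (-0.577, 0.599, 0.555); φ = arcsin(p_z) ≈ 33.74°, λ = atan2(p_y, p_x) ≈ 133.93°.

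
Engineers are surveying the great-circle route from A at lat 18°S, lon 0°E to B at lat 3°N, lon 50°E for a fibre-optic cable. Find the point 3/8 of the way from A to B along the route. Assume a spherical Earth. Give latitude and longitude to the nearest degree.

Write both endpoints as unit vectors p₁, p₂ with components (cos φ cos λ, cos φ sin λ, sin φ).
The central angle between the endpoints is δ = arccos(p₁·p₂) ≈ 0.934 rad (53.5°).
Interpolate at f = 3/8 with slerp weights a = sin((1−f)δ)/sin δ ≈ 0.686, b = sin(fδ)/sin δ ≈ 0.427.
p = a·p₁ + b·p₂ ≈ (0.926, 0.327, -0.190); φ = arcsin(p_z) ≈ -10.92°, λ = atan2(p_y, p_x) ≈ 19.42°.

≈ lat 11°S, lon 19°E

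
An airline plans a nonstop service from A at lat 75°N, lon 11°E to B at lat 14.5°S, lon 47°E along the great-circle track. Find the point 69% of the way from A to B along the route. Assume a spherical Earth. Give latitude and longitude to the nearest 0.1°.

≈ lat 13.8°N, lon 42.7°E

Convert each endpoint to a unit vector on the sphere (x = cos φ cos λ, y = cos φ sin λ, z = sin φ).
The central angle between the endpoints is δ = arccos(p₁·p₂) ≈ 1.610 rad (92.2°).
Interpolate at f = 0.69 with slerp weights a = sin((1−f)δ)/sin δ ≈ 0.479, b = sin(fδ)/sin δ ≈ 0.897.
p = a·p₁ + b·p₂ ≈ (0.714, 0.659, 0.238); φ = arcsin(p_z) ≈ 13.78°, λ = atan2(p_y, p_x) ≈ 42.70°.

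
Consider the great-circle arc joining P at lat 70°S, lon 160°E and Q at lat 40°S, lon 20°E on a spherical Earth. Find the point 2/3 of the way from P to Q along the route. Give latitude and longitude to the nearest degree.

≈ lat 61°S, lon 31°E

Write both endpoints as unit vectors p₁, p₂ with components (cos φ cos λ, cos φ sin λ, sin φ).
The central angle between the endpoints is δ = arccos(p₁·p₂) ≈ 1.156 rad (66.2°).
Interpolate at f = 2/3 with slerp weights a = sin((1−f)δ)/sin δ ≈ 0.411, b = sin(fδ)/sin δ ≈ 0.761.
p = a·p₁ + b·p₂ ≈ (0.416, 0.247, -0.875); φ = arcsin(p_z) ≈ -61.06°, λ = atan2(p_y, p_x) ≈ 30.75°.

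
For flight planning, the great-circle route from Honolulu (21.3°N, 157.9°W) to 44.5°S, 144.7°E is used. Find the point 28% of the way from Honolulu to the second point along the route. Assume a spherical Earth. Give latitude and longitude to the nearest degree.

≈ 2°N, 172°W

Convert each endpoint to a unit vector on the sphere (x = cos φ cos λ, y = cos φ sin λ, z = sin φ).
The central angle between the endpoints is δ = arccos(p₁·p₂) ≈ 1.467 rad (84.1°).
Interpolate at f = 0.28 with slerp weights a = sin((1−f)δ)/sin δ ≈ 0.875, b = sin(fδ)/sin δ ≈ 0.402.
p = a·p₁ + b·p₂ ≈ (-0.989, -0.141, 0.037); φ = arcsin(p_z) ≈ 2.09°, λ = atan2(p_y, p_x) ≈ -171.87°.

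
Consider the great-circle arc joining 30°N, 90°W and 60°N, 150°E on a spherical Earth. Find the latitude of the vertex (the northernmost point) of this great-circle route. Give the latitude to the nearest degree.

≈ 67°N

The great circle lies in the plane with unit normal n̂ = (p₁ × p₂)/|p₁ × p₂|.
Here n̂_z ≈ -0.384; the vertex latitude is φ_max = arccos|n̂_z| ≈ 67.4°.
Check via Clairaut: cos φ_max = |cos φ₁| · sin C = cos(30.0°)·sin(26.3°) ≈ 0.384, again giving ≈ 67.4°.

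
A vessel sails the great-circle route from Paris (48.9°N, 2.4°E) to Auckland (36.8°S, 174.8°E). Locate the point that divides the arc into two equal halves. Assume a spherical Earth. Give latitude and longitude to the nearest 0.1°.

≈ 41.8°N, 144.6°E

Convert each endpoint to a unit vector on the sphere (x = cos φ cos λ, y = cos φ sin λ, z = sin φ).
The central angle between the endpoints is δ = arccos(p₁·p₂) ≈ 2.909 rad (166.7°).
Interpolate at f = 1/2 with slerp weights a = sin((1−f)δ)/sin δ ≈ 4.316, b = sin(fδ)/sin δ ≈ 4.316.
p = a·p₁ + b·p₂ ≈ (-0.607, 0.432, 0.667); φ = arcsin(p_z) ≈ 41.84°, λ = atan2(p_y, p_x) ≈ 144.56°.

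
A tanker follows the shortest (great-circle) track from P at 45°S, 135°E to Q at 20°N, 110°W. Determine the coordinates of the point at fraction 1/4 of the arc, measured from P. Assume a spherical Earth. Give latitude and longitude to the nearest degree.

≈ 39°S, 175°E

Write both endpoints as unit vectors p₁, p₂ with components (cos φ cos λ, cos φ sin λ, sin φ).
The central angle between the endpoints is δ = arccos(p₁·p₂) ≈ 2.121 rad (121.5°).
Interpolate at f = 1/4 with slerp weights a = sin((1−f)δ)/sin δ ≈ 1.173, b = sin(fδ)/sin δ ≈ 0.593.
p = a·p₁ + b·p₂ ≈ (-0.777, 0.063, -0.626); φ = arcsin(p_z) ≈ -38.78°, λ = atan2(p_y, p_x) ≈ 175.39°.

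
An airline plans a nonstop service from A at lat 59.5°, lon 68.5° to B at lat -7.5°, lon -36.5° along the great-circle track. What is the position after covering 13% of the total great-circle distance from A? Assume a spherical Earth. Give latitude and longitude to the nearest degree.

≈ lat 59°, lon 42°

Write both endpoints as unit vectors p₁, p₂ with components (cos φ cos λ, cos φ sin λ, sin φ).
The central angle between the endpoints is δ = arccos(p₁·p₂) ≈ 1.816 rad (104.0°).
Interpolate at f = 0.13 with slerp weights a = sin((1−f)δ)/sin δ ≈ 1.031, b = sin(fδ)/sin δ ≈ 0.241.
p = a·p₁ + b·p₂ ≈ (0.384, 0.345, 0.857); φ = arcsin(p_z) ≈ 58.95°, λ = atan2(p_y, p_x) ≈ 41.91°.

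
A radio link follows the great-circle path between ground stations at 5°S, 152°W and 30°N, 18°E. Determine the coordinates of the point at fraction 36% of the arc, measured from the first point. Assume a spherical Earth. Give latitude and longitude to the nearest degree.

≈ 46°N, 129°W

Write both endpoints as unit vectors p₁, p₂ with components (cos φ cos λ, cos φ sin λ, sin φ).
The central angle between the endpoints is δ = arccos(p₁·p₂) ≈ 2.675 rad (153.3°).
Interpolate at f = 0.36 with slerp weights a = sin((1−f)δ)/sin δ ≈ 2.202, b = sin(fδ)/sin δ ≈ 1.826.
p = a·p₁ + b·p₂ ≈ (-0.433, -0.541, 0.721); φ = arcsin(p_z) ≈ 46.13°, λ = atan2(p_y, p_x) ≈ -128.66°.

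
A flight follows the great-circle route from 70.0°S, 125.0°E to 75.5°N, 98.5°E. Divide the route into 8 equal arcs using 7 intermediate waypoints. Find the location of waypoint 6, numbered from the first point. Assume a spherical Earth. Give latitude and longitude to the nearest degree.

≈ 39°N, 111°E

Write both endpoints as unit vectors p₁, p₂ with components (cos φ cos λ, cos φ sin λ, sin φ).
The central angle between the endpoints is δ = arccos(p₁·p₂) ≈ 2.556 rad (146.4°).
Interpolate at f = 6/8 with slerp weights a = sin((1−f)δ)/sin δ ≈ 1.078, b = sin(fδ)/sin δ ≈ 1.701.
p = a·p₁ + b·p₂ ≈ (-0.274, 0.723, 0.634); φ = arcsin(p_z) ≈ 39.32°, λ = atan2(p_y, p_x) ≈ 110.78°.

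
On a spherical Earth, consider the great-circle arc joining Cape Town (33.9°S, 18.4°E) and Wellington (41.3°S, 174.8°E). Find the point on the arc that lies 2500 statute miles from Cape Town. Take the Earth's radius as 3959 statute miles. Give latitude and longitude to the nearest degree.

≈ 66°S, 45°E

The haversine formula gives a central angle δ ≈ 1.776 rad (101.7°) between the endpoints. The total great-circle distance is δ·R ≈ 1.776 × 3959 ≈ 7029 mi, so the target fraction is f = 2500/7029 ≈ 0.356.
Interpolate at f ≈ 0.356 with slerp weights a = sin((1−f)δ)/sin δ ≈ 0.930, b = sin(fδ)/sin δ ≈ 0.603.
p = a·p₁ + b·p₂ ≈ (0.281, 0.285, -0.916); φ = arcsin(p_z) ≈ -66.42°, λ = atan2(p_y, p_x) ≈ 45.35°.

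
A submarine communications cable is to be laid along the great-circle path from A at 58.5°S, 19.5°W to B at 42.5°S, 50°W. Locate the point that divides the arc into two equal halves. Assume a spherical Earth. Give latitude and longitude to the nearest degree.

≈ 51°S, 37°W

Write both endpoints as unit vectors p₁, p₂ with components (cos φ cos λ, cos φ sin λ, sin φ).
The central angle between the endpoints is δ = arccos(p₁·p₂) ≈ 0.432 rad (24.8°).
Interpolate at f = 1/2 with slerp weights a = sin((1−f)δ)/sin δ ≈ 0.512, b = sin(fδ)/sin δ ≈ 0.512.
p = a·p₁ + b·p₂ ≈ (0.495, -0.378, -0.782); φ = arcsin(p_z) ≈ -51.47°, λ = atan2(p_y, p_x) ≈ -37.41°.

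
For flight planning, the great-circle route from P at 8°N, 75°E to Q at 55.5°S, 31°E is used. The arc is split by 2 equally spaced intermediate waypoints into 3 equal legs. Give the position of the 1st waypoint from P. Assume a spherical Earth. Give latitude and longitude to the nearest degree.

≈ 14°S, 65°E

Convert each endpoint to a unit vector on the sphere (x = cos φ cos λ, y = cos φ sin λ, z = sin φ).
The central angle between the endpoints is δ = arccos(p₁·p₂) ≈ 1.278 rad (73.2°).
Interpolate at f = 1/3 with slerp weights a = sin((1−f)δ)/sin δ ≈ 0.786, b = sin(fδ)/sin δ ≈ 0.432.
p = a·p₁ + b·p₂ ≈ (0.411, 0.878, -0.246); φ = arcsin(p_z) ≈ -14.26°, λ = atan2(p_y, p_x) ≈ 64.91°.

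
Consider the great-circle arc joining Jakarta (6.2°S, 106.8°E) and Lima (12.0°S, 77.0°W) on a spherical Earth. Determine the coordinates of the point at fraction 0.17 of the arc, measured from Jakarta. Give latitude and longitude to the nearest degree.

≈ 33°S, 113°E

Convert each endpoint to a unit vector on the sphere (x = cos φ cos λ, y = cos φ sin λ, z = sin φ).
The central angle between the endpoints is δ = arccos(p₁·p₂) ≈ 2.817 rad (161.4°).
Interpolate at f = 0.17 with slerp weights a = sin((1−f)δ)/sin δ ≈ 2.258, b = sin(fδ)/sin δ ≈ 1.446.
p = a·p₁ + b·p₂ ≈ (-0.331, 0.771, -0.544); φ = arcsin(p_z) ≈ -32.98°, λ = atan2(p_y, p_x) ≈ 113.21°.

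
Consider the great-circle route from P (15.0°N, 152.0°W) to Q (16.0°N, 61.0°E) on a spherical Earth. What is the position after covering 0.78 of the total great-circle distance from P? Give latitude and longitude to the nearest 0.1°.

≈ (33.9°N, 87.4°E)

Write both endpoints as unit vectors p₁, p₂ with components (cos φ cos λ, cos φ sin λ, sin φ).
The central angle between the endpoints is δ = arccos(p₁·p₂) ≈ 2.357 rad (135.0°).
Interpolate at f = 0.78 with slerp weights a = sin((1−f)δ)/sin δ ≈ 0.701, b = sin(fδ)/sin δ ≈ 1.364.
p = a·p₁ + b·p₂ ≈ (0.038, 0.829, 0.558); φ = arcsin(p_z) ≈ 33.89°, λ = atan2(p_y, p_x) ≈ 87.38°.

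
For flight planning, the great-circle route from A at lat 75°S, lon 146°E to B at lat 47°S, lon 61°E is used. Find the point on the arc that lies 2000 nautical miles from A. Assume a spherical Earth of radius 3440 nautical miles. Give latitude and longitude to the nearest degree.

≈ lat 57°S, lon 68°E

Convert each endpoint to a unit vector on the sphere (x = cos φ cos λ, y = cos φ sin λ, z = sin φ).
The central angle between the endpoints is δ = arccos(p₁·p₂) ≈ 0.764 rad (43.8°). The total great-circle distance is δ·R ≈ 0.764 × 3440 ≈ 2629 nmi, so the target fraction is f = 2000/2629 ≈ 0.761.
Interpolate at f ≈ 0.761 with slerp weights a = sin((1−f)δ)/sin δ ≈ 0.263, b = sin(fδ)/sin δ ≈ 0.794.
p = a·p₁ + b·p₂ ≈ (0.206, 0.511, -0.834); φ = arcsin(p_z) ≈ -56.54°, λ = atan2(p_y, p_x) ≈ 68.06°.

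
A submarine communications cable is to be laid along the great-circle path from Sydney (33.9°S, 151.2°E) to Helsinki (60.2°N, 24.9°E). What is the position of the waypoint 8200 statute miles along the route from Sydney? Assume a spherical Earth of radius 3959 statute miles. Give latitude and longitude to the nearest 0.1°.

≈ (59.2°N, 61.1°E)

Write both endpoints as unit vectors p₁, p₂ with components (cos φ cos λ, cos φ sin λ, sin φ).
The central angle between the endpoints is δ = arccos(p₁·p₂) ≈ 2.386 rad (136.7°). The total great-circle distance is δ·R ≈ 2.386 × 3959 ≈ 9448 mi, so the target fraction is f = 8200/9448 ≈ 0.868.
Interpolate at f ≈ 0.868 with slerp weights a = sin((1−f)δ)/sin δ ≈ 0.452, b = sin(fδ)/sin δ ≈ 1.280.
p = a·p₁ + b·p₂ ≈ (0.248, 0.449, 0.859); φ = arcsin(p_z) ≈ 59.15°, λ = atan2(p_y, p_x) ≈ 61.07°.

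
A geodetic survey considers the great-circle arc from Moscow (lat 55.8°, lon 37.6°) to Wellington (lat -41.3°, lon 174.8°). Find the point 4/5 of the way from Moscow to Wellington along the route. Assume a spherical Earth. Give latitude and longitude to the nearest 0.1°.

≈ lat -18.7°, lon 152.0°

From cos δ = sin φ₁ sin φ₂ + cos φ₁ cos φ₂ cos Δλ, the central angle is δ ≈ 2.598 rad (148.8°).
Interpolate at f = 4/5 with slerp weights a = sin((1−f)δ)/sin δ ≈ 0.959, b = sin(fδ)/sin δ ≈ 1.689.
p = a·p₁ + b·p₂ ≈ (-0.836, 0.444, -0.321); φ = arcsin(p_z) ≈ -18.74°, λ = atan2(p_y, p_x) ≈ 152.04°.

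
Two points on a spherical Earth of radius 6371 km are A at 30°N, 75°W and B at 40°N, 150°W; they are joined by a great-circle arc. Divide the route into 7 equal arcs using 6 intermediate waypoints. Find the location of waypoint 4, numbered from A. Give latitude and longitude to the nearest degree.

Write both endpoints as unit vectors p₁, p₂ with components (cos φ cos λ, cos φ sin λ, sin φ).
The central angle between the endpoints is δ = arccos(p₁·p₂) ≈ 1.055 rad (60.5°).
Interpolate at f = 4/7 with slerp weights a = sin((1−f)δ)/sin δ ≈ 0.502, b = sin(fδ)/sin δ ≈ 0.652.
p = a·p₁ + b·p₂ ≈ (-0.320, -0.670, 0.670); φ = arcsin(p_z) ≈ 42.08°, λ = atan2(p_y, p_x) ≈ -115.53°.

≈ 42°N, 116°W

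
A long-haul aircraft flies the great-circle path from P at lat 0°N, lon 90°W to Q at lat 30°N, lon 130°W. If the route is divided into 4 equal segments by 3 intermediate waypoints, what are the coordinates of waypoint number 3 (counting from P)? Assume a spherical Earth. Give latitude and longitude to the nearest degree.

≈ lat 23°N, lon 119°W

Convert each endpoint to a unit vector on the sphere (x = cos φ cos λ, y = cos φ sin λ, z = sin φ).
The central angle between the endpoints is δ = arccos(p₁·p₂) ≈ 0.845 rad (48.4°).
Interpolate at f = 3/4 with slerp weights a = sin((1−f)δ)/sin δ ≈ 0.280, b = sin(fδ)/sin δ ≈ 0.792.
p = a·p₁ + b·p₂ ≈ (-0.441, -0.806, 0.396); φ = arcsin(p_z) ≈ 23.32°, λ = atan2(p_y, p_x) ≈ -118.68°.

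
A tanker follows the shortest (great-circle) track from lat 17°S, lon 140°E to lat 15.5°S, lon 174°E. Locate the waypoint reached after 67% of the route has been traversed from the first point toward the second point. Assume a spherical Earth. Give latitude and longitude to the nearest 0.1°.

≈ lat 16.6°S, lon 162.9°E

Write both endpoints as unit vectors p₁, p₂ with components (cos φ cos λ, cos φ sin λ, sin φ).
The central angle between the endpoints is δ = arccos(p₁·p₂) ≈ 0.570 rad (32.6°).
Interpolate at f = 0.67 with slerp weights a = sin((1−f)δ)/sin δ ≈ 0.346, b = sin(fδ)/sin δ ≈ 0.691.
p = a·p₁ + b·p₂ ≈ (-0.916, 0.283, -0.286); φ = arcsin(p_z) ≈ -16.61°, λ = atan2(p_y, p_x) ≈ 162.85°.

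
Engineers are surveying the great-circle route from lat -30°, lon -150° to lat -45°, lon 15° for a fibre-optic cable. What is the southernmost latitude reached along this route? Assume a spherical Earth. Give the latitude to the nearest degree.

The great circle lies in the plane with unit normal n̂ = (p₁ × p₂)/|p₁ × p₂|.
Here n̂_z ≈ +0.163; the vertex latitude is φ_max = arccos|n̂_z| ≈ 80.6°.
Check via Clairaut: cos φ_max = |cos φ₁| · sin C = cos(30.0°)·sin(169.1°) ≈ 0.163, again giving ≈ 80.6°.

≈ -81°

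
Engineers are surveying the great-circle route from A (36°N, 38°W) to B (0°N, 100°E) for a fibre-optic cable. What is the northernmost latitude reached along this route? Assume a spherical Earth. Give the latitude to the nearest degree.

The great circle lies in the plane with unit normal n̂ = (p₁ × p₂)/|p₁ × p₂|.
Here n̂_z ≈ +0.677; the vertex latitude is φ_max = arccos|n̂_z| ≈ 47.4°.

≈ 47°N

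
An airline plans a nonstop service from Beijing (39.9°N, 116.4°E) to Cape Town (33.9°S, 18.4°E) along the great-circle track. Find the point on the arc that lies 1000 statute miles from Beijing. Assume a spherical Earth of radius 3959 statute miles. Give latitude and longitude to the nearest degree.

Convert each endpoint to a unit vector on the sphere (x = cos φ cos λ, y = cos φ sin λ, z = sin φ).
The central angle between the endpoints is δ = arccos(p₁·p₂) ≈ 2.034 rad (116.5°). The total great-circle distance is δ·R ≈ 2.034 × 3959 ≈ 8051 mi, so the target fraction is f = 1000/8051 ≈ 0.124.
Interpolate at f ≈ 0.124 with slerp weights a = sin((1−f)δ)/sin δ ≈ 1.093, b = sin(fδ)/sin δ ≈ 0.279.
p = a·p₁ + b·p₂ ≈ (-0.153, 0.824, 0.545); φ = arcsin(p_z) ≈ 33.04°, λ = atan2(p_y, p_x) ≈ 100.51°.

≈ 33°N, 101°E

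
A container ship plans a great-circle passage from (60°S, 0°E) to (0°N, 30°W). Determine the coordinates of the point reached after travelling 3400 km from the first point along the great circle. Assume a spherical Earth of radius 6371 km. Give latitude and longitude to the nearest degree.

≈ (32°S, 19°W)

Convert each endpoint to a unit vector on the sphere (x = cos φ cos λ, y = cos φ sin λ, z = sin φ).
The central angle between the endpoints is δ = arccos(p₁·p₂) ≈ 1.123 rad (64.3°). The total great-circle distance is δ·R ≈ 1.123 × 6371 ≈ 7154 km, so the target fraction is f = 3400/7154 ≈ 0.475.
Interpolate at f ≈ 0.475 with slerp weights a = sin((1−f)δ)/sin δ ≈ 0.617, b = sin(fδ)/sin δ ≈ 0.564.
p = a·p₁ + b·p₂ ≈ (0.797, -0.282, -0.534); φ = arcsin(p_z) ≈ -32.27°, λ = atan2(p_y, p_x) ≈ -19.50°.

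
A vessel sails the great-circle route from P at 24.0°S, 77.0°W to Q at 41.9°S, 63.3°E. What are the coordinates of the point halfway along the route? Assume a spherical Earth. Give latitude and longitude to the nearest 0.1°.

≈ 61.4°S, 22.6°W

The haversine formula gives a central angle δ ≈ 1.825 rad (104.6°) between the endpoints.
Interpolate at f = 1/2 with slerp weights a = sin((1−f)δ)/sin δ ≈ 0.817, b = sin(fδ)/sin δ ≈ 0.817.
p = a·p₁ + b·p₂ ≈ (0.441, -0.184, -0.878); φ = arcsin(p_z) ≈ -61.44°, λ = atan2(p_y, p_x) ≈ -22.64°.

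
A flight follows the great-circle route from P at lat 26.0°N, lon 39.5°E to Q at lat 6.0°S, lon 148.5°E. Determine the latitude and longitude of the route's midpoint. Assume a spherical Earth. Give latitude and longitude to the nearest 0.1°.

The haversine formula gives a central angle δ ≈ 1.914 rad (109.7°) between the endpoints.
Interpolate at f = 1/2 with slerp weights a = sin((1−f)δ)/sin δ ≈ 0.868, b = sin(fδ)/sin δ ≈ 0.868.
p = a·p₁ + b·p₂ ≈ (-0.134, 0.948, 0.290); φ = arcsin(p_z) ≈ 16.85°, λ = atan2(p_y, p_x) ≈ 98.05°.

≈ lat 16.9°N, lon 98.1°E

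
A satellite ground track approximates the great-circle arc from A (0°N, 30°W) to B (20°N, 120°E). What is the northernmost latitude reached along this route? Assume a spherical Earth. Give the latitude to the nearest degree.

The great circle lies in the plane with unit normal n̂ = (p₁ × p₂)/|p₁ × p₂|.
Here n̂_z ≈ +0.808; the vertex latitude is φ_max = arccos|n̂_z| ≈ 36.1°.
Check via Clairaut: cos φ_max = |cos φ₁| · sin C = cos(0.0°)·sin(53.9°) ≈ 0.808, again giving ≈ 36.1°.

≈ 36°N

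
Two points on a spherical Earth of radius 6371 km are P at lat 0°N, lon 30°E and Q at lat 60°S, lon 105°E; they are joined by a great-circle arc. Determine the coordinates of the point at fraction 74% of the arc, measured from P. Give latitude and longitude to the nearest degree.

≈ lat 50°S, lon 71°E

Write both endpoints as unit vectors p₁, p₂ with components (cos φ cos λ, cos φ sin λ, sin φ).
The central angle between the endpoints is δ = arccos(p₁·p₂) ≈ 1.441 rad (82.6°).
Interpolate at f = 0.74 with slerp weights a = sin((1−f)δ)/sin δ ≈ 0.369, b = sin(fδ)/sin δ ≈ 0.883.
p = a·p₁ + b·p₂ ≈ (0.205, 0.611, -0.765); φ = arcsin(p_z) ≈ -49.87°, λ = atan2(p_y, p_x) ≈ 71.42°.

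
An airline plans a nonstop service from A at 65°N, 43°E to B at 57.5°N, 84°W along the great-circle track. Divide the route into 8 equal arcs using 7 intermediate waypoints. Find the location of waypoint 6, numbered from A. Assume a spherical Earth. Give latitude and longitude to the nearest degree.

≈ 68°N, 69°W

Convert each endpoint to a unit vector on the sphere (x = cos φ cos λ, y = cos φ sin λ, z = sin φ).
The central angle between the endpoints is δ = arccos(p₁·p₂) ≈ 0.892 rad (51.1°).
Interpolate at f = 6/8 with slerp weights a = sin((1−f)δ)/sin δ ≈ 0.284, b = sin(fδ)/sin δ ≈ 0.797.
p = a·p₁ + b·p₂ ≈ (0.133, -0.344, 0.930); φ = arcsin(p_z) ≈ 68.37°, λ = atan2(p_y, p_x) ≈ -68.92°.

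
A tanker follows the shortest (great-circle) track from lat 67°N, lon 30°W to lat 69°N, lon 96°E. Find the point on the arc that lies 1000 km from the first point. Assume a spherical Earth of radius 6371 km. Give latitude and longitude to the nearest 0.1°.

Convert each endpoint to a unit vector on the sphere (x = cos φ cos λ, y = cos φ sin λ, z = sin φ).
The central angle between the endpoints is δ = arccos(p₁·p₂) ≈ 0.681 rad (39.0°). The total great-circle distance is δ·R ≈ 0.681 × 6371 ≈ 4337 km, so the target fraction is f = 1000/4337 ≈ 0.231.
Interpolate at f ≈ 0.231 with slerp weights a = sin((1−f)δ)/sin δ ≈ 0.795, b = sin(fδ)/sin δ ≈ 0.248.
p = a·p₁ + b·p₂ ≈ (0.260, -0.067, 0.963); φ = arcsin(p_z) ≈ 74.45°, λ = atan2(p_y, p_x) ≈ -14.42°.

≈ lat 74.5°N, lon 14.4°W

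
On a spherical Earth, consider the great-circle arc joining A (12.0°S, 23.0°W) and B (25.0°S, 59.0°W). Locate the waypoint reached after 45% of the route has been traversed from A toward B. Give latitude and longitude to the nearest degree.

≈ (19°S, 39°W)

Convert each endpoint to a unit vector on the sphere (x = cos φ cos λ, y = cos φ sin λ, z = sin φ).
The central angle between the endpoints is δ = arccos(p₁·p₂) ≈ 0.635 rad (36.4°).
Interpolate at f = 0.45 with slerp weights a = sin((1−f)δ)/sin δ ≈ 0.577, b = sin(fδ)/sin δ ≈ 0.475.
p = a·p₁ + b·p₂ ≈ (0.741, -0.590, -0.321); φ = arcsin(p_z) ≈ -18.71°, λ = atan2(p_y, p_x) ≈ -38.50°.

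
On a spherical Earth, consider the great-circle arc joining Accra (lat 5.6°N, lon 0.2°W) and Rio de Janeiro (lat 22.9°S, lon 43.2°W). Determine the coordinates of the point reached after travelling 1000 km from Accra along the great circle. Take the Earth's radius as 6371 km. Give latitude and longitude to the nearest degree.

≈ lat 0°N, lon 7°W

From cos δ = sin φ₁ sin φ₂ + cos φ₁ cos φ₂ cos Δλ, the central angle is δ ≈ 0.886 rad (50.8°). The total great-circle distance is δ·R ≈ 0.886 × 6371 ≈ 5645 km, so the target fraction is f = 1000/5645 ≈ 0.177.
Interpolate at f ≈ 0.177 with slerp weights a = sin((1−f)δ)/sin δ ≈ 0.860, b = sin(fδ)/sin δ ≈ 0.202.
p = a·p₁ + b·p₂ ≈ (0.991, -0.130, 0.005); φ = arcsin(p_z) ≈ 0.31°, λ = atan2(p_y, p_x) ≈ -7.48°.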